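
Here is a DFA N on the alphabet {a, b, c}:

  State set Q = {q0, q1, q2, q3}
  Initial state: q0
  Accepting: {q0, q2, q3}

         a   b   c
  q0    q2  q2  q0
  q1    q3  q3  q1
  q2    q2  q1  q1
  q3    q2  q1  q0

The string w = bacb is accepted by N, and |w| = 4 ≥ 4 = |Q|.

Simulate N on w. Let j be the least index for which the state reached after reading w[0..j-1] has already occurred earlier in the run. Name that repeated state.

State sequence: q0 -b-> q2 -a-> q2 -c-> q1 -b-> q3
First repeat at step 2: q2 was already visited.

The earliest repeat is at step j = 2: N is in q2, which it already visited at step i = 1.
With |Q| = 4, pigeonhole forces a state repeat no later than step 4; the substring read between the first and second visits to that state can be pumped.

q2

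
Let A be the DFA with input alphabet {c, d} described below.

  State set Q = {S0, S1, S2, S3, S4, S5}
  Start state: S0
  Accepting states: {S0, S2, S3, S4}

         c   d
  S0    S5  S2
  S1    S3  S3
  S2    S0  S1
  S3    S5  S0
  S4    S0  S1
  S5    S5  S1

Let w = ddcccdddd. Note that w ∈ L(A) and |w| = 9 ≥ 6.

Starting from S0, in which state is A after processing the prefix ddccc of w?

S5

Run of A on the first 5 characters of w = d d c c c:
  step 0: S0  (start)
  step 1: S2  (read d: S0→S2)
  step 2: S1  (read d: S2→S1)
  step 3: S3  (read c: S1→S3)
  step 4: S5  (read c: S3→S5)
  step 5: S5  (read c: S5→S5)

After reading 5 characters, A is in state S5.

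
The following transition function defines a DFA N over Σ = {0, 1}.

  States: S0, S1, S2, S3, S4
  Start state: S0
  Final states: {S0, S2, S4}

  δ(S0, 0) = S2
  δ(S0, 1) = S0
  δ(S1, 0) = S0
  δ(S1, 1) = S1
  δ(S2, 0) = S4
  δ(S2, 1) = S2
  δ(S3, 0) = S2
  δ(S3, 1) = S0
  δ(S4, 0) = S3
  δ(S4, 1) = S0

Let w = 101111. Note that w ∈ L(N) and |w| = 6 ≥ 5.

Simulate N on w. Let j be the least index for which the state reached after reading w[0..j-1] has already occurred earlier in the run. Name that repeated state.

Run of N on w = 1 0 1 1 1 1:
  step 0: S0  (start)
  step 1: S0  (read 1: S0→S0)   ← first repeat (S0 seen earlier)
  step 2: S2  (read 0: S0→S2)
  step 3: S2  (read 1: S2→S2)
  step 4: S2  (read 1: S2→S2)
  step 5: S2  (read 1: S2→S2)
  step 6: S2  (read 1: S2→S2)

The earliest repeat is at step j = 1: N is in S0, which it already visited at step i = 0.
Since N has 5 states, any run of length ≥ 5 visits 5+1 states, so by pigeonhole some state repeats within the first 5 steps — that repeat gives the pumpable loop.

S0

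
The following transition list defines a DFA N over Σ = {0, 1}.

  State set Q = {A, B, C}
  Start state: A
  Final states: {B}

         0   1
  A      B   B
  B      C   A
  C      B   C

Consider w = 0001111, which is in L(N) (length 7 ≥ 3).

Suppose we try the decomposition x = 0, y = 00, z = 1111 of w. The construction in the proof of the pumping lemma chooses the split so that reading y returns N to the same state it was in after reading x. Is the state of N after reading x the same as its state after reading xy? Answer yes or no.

State sequence: A -0-> B -0-> C -0-> B

After x (step 1): B. After xy (step 3): B.
They match, so y = 00 drives N around a cycle from B back to itself; pumping y any number of times keeps N in B before reading z, and xyⁱz ∈ L(N) for every i ≥ 0.

yes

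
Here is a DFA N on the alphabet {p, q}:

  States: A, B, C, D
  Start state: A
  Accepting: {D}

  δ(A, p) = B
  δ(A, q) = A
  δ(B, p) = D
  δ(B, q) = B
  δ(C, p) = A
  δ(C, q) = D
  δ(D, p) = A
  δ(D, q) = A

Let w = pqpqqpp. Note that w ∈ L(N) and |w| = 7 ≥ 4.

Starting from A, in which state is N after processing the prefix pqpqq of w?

A

State sequence: A -p-> B -q-> B -p-> D -q-> A -q-> A

After reading 5 characters, N is in state A.
(This kind of state-tracing is the core of the pumping-lemma construction: with 4 states, pigeonhole forces a repeat within the first 4 steps.)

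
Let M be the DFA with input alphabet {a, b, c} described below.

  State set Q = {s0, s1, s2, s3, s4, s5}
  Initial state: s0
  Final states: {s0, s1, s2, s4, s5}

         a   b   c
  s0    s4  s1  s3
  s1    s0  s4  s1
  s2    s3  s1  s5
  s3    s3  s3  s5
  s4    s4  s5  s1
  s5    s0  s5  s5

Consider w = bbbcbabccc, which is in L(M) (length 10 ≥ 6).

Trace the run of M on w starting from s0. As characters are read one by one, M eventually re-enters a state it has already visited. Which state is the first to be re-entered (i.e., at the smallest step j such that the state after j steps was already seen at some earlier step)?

s5

State sequence: s0 -b-> s1 -b-> s4 -b-> s5 -c-> s5 -b-> s5 -a-> s0 -b-> s1 -c-> s1 -c-> s1 -c-> s1
First repeat at step 4: s5 was already visited.

The earliest repeat is at step j = 4: M is in s5, which it already visited at step i = 3.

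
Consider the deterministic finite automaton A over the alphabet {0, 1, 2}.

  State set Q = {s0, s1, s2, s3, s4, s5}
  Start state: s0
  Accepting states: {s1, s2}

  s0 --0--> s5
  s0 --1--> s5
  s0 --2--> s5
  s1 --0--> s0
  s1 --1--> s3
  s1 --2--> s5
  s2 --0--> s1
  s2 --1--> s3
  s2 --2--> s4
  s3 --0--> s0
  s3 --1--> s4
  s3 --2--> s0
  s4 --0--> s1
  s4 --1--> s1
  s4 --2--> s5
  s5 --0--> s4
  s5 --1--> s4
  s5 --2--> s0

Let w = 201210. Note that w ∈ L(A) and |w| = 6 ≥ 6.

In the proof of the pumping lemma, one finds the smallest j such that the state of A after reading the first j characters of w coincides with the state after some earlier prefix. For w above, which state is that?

s5

Run of A on w = 2 0 1 2 1 0:
  step 0: s0  (start)
  step 1: s5  (read 2: s0→s5)
  step 2: s4  (read 0: s5→s4)
  step 3: s1  (read 1: s4→s1)
  step 4: s5  (read 2: s1→s5)   ← first repeat (s5 seen earlier)
  step 5: s4  (read 1: s5→s4)
  step 6: s1  (read 0: s4→s1)

The earliest repeat is at step j = 4: A is in s5, which it already visited at step i = 1.
Pumping length from the standard proof: p = 6 (the number of states). The repeated state found above gives |xy| = j ≤ 6 and |y| = j − i ≥ 1.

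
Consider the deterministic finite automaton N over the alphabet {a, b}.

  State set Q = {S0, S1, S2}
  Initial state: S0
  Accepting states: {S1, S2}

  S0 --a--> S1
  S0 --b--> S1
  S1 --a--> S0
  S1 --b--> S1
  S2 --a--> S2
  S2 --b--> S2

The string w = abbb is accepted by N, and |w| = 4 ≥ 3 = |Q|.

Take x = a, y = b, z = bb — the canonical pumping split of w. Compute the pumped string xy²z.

abbbb

xy^2z = a·b·b·bb = abbbb.
Reading y = b takes N from S1 back to S1, so after x·y·y the machine is still in S1, and z then leads to the accepting state S1. Hence abbbb ∈ L(N).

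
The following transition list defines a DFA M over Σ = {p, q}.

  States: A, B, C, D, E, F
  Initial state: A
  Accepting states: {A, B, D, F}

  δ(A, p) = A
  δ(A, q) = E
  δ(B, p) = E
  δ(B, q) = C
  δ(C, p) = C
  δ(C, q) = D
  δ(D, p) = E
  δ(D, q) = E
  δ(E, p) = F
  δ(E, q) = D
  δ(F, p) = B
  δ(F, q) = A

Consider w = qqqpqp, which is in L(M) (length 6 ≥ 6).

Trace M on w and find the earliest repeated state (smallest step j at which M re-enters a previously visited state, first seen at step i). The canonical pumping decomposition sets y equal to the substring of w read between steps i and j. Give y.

qq

State sequence: A -q-> E -q-> D -q-> E -p-> F -q-> A -p-> A
First repeat at step 3: E was already visited.

So i = 1, j = 3, giving x = w[0:1] = q, y = w[1:3] = qq, z = w[3:6] = pqp.
Check: |xy| = 3 ≤ 6 and |y| = 2 ≥ 1. Reading y takes M from E back to E, so every xyⁱz is accepted.
With |Q| = 6, pigeonhole forces a state repeat no later than step 6; the substring read between the first and second visits to that state can be pumped.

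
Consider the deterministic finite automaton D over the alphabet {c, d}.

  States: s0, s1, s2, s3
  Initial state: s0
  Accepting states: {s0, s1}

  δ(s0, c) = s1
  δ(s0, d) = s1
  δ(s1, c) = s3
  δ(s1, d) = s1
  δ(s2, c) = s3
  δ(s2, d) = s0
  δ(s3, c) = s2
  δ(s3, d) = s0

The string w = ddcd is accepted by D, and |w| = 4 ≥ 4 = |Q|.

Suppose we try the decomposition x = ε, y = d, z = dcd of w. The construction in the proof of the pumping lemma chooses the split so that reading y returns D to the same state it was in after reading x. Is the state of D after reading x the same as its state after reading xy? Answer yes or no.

Run of D on the first 1 characters of w = d:
  step 0: s0  (start)
  step 1: s1  (read d: s0→s1)

After x (step 0): s0. After xy (step 1): s1.
They differ (s0 ≠ s1), so y is not a cycle from the state after x; this split is not the one the pumping-lemma construction produces, and pumping y need not keep the string in L(D).

no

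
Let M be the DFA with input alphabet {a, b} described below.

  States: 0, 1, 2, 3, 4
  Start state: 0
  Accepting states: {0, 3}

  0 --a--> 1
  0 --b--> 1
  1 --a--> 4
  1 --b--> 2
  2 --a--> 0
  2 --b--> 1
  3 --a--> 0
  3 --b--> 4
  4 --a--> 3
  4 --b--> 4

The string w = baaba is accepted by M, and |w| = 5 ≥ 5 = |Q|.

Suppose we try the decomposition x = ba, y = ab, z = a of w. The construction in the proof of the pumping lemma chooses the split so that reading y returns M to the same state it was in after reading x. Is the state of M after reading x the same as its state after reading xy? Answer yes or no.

State sequence: 0 -b-> 1 -a-> 4 -a-> 3 -b-> 4

After x (step 2): 4. After xy (step 4): 4.
They match, so y = ab drives M around a cycle from 4 back to itself; pumping y any number of times keeps M in 4 before reading z, and xyⁱz ∈ L(M) for every i ≥ 0.

yes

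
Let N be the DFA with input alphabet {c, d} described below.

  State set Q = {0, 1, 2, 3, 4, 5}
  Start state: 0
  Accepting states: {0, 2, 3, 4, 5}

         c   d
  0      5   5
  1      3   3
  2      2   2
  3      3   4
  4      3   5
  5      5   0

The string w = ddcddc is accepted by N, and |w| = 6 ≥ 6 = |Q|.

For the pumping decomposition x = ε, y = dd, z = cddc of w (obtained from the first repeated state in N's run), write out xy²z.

xy^2z = ε·dd·dd·cddc = ddddcddc.
Reading y = dd takes N from 0 back to 0, so after x·y·y the machine is still in 0, and z then leads to the accepting state 5. Hence ddddcddc ∈ L(N).

ddddcddc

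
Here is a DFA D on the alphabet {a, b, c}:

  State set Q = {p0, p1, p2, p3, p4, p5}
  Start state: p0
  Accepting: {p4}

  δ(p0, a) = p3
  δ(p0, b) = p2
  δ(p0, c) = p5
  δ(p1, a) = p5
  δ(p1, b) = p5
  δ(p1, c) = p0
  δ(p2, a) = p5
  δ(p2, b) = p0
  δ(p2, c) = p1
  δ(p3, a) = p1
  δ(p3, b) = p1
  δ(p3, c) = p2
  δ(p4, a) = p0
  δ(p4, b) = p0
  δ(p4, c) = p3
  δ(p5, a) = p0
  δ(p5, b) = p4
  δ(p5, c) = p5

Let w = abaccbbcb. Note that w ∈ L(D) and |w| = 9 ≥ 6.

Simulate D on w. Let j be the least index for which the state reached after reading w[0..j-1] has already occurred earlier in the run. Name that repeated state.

p5

State sequence: p0 -a-> p3 -b-> p1 -a-> p5 -c-> p5 -c-> p5 -b-> p4 -b-> p0 -c-> p5 -b-> p4
First repeat at step 4: p5 was already visited.

The earliest repeat is at step j = 4: D is in p5, which it already visited at step i = 3.
Since D has 6 states, any run of length ≥ 6 visits 6+1 states, so by pigeonhole some state repeats within the first 6 steps — that repeat gives the pumpable loop.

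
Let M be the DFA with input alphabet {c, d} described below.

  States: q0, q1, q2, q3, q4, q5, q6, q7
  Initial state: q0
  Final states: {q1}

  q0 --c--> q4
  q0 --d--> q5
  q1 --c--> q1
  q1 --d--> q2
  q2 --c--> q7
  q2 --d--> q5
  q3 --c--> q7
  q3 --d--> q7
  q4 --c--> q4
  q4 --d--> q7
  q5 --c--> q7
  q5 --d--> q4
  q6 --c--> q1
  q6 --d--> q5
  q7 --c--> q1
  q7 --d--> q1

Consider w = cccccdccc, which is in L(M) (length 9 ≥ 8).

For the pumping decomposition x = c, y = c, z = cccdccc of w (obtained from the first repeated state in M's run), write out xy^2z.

ccccccdccc

xy^2z = c·c·c·cccdccc = ccccccdccc.
Reading y = c takes M from q4 back to q4, so after x·y·y the machine is still in q4, and z then leads to the accepting state q1. Hence ccccccdccc ∈ L(M).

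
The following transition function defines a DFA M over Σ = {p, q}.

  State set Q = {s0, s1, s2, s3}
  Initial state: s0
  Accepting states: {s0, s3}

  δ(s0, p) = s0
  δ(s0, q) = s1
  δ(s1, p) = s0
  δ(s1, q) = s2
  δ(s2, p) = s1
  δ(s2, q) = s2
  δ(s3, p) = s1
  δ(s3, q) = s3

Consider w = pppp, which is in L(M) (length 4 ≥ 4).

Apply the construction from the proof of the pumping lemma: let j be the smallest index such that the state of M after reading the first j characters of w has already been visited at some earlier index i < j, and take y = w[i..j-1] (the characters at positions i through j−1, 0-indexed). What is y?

State sequence: s0 -p-> s0 -p-> s0 -p-> s0 -p-> s0
First repeat at step 1: s0 was already visited.

So i = 0, j = 1, giving x = w[0:0] = ε, y = w[0:1] = p, z = w[1:4] = ppp.
Check: |xy| = 1 ≤ 4 and |y| = 1 ≥ 1. Reading y takes M from s0 back to s0, so every xyⁱz is accepted.

p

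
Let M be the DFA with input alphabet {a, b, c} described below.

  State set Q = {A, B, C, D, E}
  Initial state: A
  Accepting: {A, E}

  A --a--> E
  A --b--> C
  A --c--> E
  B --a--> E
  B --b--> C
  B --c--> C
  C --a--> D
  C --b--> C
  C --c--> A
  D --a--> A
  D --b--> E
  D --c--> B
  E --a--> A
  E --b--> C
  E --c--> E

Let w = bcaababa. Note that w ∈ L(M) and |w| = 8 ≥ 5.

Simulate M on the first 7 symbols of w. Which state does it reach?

E

State sequence: A -b-> C -c-> A -a-> E -a-> A -b-> C -a-> D -b-> E

After reading 7 characters, M is in state E.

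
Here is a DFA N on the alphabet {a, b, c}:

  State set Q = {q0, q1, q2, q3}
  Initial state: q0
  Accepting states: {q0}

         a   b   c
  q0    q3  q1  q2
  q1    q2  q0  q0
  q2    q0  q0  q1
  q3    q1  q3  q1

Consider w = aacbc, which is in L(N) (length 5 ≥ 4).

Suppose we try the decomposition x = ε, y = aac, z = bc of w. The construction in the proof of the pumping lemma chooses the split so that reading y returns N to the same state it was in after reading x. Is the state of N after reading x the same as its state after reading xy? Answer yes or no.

yes

State sequence: q0 -a-> q3 -a-> q1 -c-> q0

After x (step 0): q0. After xy (step 3): q0.
They match, so y = aac drives N around a cycle from q0 back to itself; pumping y any number of times keeps N in q0 before reading z, and xyⁱz ∈ L(N) for every i ≥ 0.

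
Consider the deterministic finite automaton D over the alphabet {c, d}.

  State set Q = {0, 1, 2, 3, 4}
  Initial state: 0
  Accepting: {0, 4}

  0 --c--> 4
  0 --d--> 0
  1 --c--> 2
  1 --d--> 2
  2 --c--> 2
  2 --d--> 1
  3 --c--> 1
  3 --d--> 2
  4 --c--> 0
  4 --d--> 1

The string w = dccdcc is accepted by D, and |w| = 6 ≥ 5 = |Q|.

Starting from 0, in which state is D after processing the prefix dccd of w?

Run of D on the first 4 characters of w = d c c d:
  step 0: 0  (start)
  step 1: 0  (read d: 0→0)
  step 2: 4  (read c: 0→4)
  step 3: 0  (read c: 4→0)
  step 4: 0  (read d: 0→0)

After reading 4 characters, D is in state 0.
(This kind of state-tracing is the core of the pumping-lemma construction: with 5 states, pigeonhole forces a repeat within the first 5 steps.)

0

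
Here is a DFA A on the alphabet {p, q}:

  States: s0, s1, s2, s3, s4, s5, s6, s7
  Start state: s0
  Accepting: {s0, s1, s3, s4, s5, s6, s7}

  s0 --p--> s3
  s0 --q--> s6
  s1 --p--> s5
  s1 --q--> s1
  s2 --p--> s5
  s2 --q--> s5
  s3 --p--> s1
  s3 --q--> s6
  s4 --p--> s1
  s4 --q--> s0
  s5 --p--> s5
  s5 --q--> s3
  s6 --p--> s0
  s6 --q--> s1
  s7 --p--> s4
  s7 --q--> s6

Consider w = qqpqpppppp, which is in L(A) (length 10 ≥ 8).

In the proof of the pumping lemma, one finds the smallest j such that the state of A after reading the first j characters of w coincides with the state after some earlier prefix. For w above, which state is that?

State sequence: s0 -q-> s6 -q-> s1 -p-> s5 -q-> s3 -p-> s1 -p-> s5 -p-> s5 -p-> s5 -p-> s5 -p-> s5
First repeat at step 5: s1 was already visited.

The earliest repeat is at step j = 5: A is in s1, which it already visited at step i = 2.

s1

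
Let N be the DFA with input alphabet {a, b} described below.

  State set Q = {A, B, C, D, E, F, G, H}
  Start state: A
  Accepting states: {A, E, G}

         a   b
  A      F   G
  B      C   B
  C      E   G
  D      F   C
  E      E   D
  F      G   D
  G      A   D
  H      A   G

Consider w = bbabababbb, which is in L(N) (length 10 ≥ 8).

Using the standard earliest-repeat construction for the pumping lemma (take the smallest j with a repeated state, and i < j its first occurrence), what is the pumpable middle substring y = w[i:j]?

ab

Run of N on w = b b a b a b a b b b:
  step 0: A  (start)
  step 1: G  (read b: A→G)
  step 2: D  (read b: G→D)
  step 3: F  (read a: D→F)
  step 4: D  (read b: F→D)   ← first repeat (D seen earlier)
  step 5: F  (read a: D→F)
  step 6: D  (read b: F→D)
  step 7: F  (read a: D→F)
  step 8: D  (read b: F→D)
  step 9: C  (read b: D→C)
  step 10: G  (read b: C→G)

So i = 2, j = 4, giving x = w[0:2] = bb, y = w[2:4] = ab, z = w[4:10] = ababbb.
Check: |xy| = 4 ≤ 8 and |y| = 2 ≥ 1. Reading y takes N from D back to D, so every xyⁱz is accepted.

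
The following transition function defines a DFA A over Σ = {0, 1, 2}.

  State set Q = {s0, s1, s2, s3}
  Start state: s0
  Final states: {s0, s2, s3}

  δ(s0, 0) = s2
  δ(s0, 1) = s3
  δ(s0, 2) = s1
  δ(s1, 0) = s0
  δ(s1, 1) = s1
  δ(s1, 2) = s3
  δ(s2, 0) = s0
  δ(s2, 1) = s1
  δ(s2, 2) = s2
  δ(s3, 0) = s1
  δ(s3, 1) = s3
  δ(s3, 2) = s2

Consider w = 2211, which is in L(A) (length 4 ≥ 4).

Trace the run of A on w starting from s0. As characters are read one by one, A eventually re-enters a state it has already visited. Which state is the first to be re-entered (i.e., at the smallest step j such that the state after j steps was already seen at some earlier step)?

State sequence: s0 -2-> s1 -2-> s3 -1-> s3 -1-> s3
First repeat at step 3: s3 was already visited.

The earliest repeat is at step j = 3: A is in s3, which it already visited at step i = 2.
Pumping length from the standard proof: p = 4 (the number of states). The repeated state found above gives |xy| = j ≤ 4 and |y| = j − i ≥ 1.

s3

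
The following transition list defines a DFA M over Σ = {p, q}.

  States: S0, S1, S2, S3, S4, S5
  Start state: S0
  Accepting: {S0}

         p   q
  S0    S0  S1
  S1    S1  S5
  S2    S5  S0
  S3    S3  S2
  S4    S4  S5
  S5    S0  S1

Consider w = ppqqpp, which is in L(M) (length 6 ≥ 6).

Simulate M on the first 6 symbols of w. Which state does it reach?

S0

Run of M on the first 6 characters of w = p p q q p p:
  step 0: S0  (start)
  step 1: S0  (read p: S0→S0)
  step 2: S0  (read p: S0→S0)
  step 3: S1  (read q: S0→S1)
  step 4: S5  (read q: S1→S5)
  step 5: S0  (read p: S5→S0)
  step 6: S0  (read p: S0→S0)

After reading 6 characters, M is in state S0.
(This kind of state-tracing is the core of the pumping-lemma construction: with 6 states, pigeonhole forces a repeat within the first 6 steps.)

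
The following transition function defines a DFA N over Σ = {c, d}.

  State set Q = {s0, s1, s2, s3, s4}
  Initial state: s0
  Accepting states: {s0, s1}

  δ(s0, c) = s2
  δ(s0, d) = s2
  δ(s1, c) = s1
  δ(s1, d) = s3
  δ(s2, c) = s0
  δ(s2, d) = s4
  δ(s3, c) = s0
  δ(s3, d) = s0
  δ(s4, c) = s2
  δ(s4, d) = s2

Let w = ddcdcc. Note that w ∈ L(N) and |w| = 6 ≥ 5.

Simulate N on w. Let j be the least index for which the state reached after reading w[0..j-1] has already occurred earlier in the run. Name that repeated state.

Run of N on w = d d c d c c:
  step 0: s0  (start)
  step 1: s2  (read d: s0→s2)
  step 2: s4  (read d: s2→s4)
  step 3: s2  (read c: s4→s2)   ← first repeat (s2 seen earlier)
  step 4: s4  (read d: s2→s4)
  step 5: s2  (read c: s4→s2)
  step 6: s0  (read c: s2→s0)

The earliest repeat is at step j = 3: N is in s2, which it already visited at step i = 1.

s2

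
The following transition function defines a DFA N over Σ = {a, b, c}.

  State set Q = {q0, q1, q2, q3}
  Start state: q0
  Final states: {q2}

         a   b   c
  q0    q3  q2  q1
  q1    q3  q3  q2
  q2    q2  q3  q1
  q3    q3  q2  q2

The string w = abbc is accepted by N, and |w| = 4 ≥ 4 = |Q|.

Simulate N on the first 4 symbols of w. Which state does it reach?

Run of N on the first 4 characters of w = a b b c:
  step 0: q0  (start)
  step 1: q3  (read a: q0→q3)
  step 2: q2  (read b: q3→q2)
  step 3: q3  (read b: q2→q3)
  step 4: q2  (read c: q3→q2)

After reading 4 characters, N is in state q2.

q2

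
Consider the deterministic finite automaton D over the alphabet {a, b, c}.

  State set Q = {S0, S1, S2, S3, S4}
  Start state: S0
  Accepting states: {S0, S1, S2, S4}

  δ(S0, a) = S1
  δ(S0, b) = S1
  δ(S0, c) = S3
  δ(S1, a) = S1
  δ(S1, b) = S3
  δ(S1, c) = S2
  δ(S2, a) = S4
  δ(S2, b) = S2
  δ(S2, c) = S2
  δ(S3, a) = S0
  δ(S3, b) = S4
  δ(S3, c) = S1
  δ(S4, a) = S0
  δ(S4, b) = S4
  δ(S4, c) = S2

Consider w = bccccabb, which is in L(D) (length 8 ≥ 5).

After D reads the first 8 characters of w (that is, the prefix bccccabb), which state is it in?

S4

Run of D on the first 8 characters of w = b c c c c a b b:
  step 0: S0  (start)
  step 1: S1  (read b: S0→S1)
  step 2: S2  (read c: S1→S2)
  step 3: S2  (read c: S2→S2)
  step 4: S2  (read c: S2→S2)
  step 5: S2  (read c: S2→S2)
  step 6: S4  (read a: S2→S4)
  step 7: S4  (read b: S4→S4)
  step 8: S4  (read b: S4→S4)

After reading 8 characters, D is in state S4.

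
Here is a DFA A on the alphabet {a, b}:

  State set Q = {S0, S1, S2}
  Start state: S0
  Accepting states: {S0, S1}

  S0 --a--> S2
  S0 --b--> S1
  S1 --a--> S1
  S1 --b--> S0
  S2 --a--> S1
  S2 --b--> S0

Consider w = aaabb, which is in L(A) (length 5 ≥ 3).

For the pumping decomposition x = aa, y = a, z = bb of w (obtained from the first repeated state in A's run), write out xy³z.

aaaaabb

xy^3z = aa·a·a·a·bb = aaaaabb.
Reading y = a takes A from S1 back to S1, so after x·y·y·y the machine is still in S1, and z then leads to the accepting state S1. Hence aaaaabb ∈ L(A).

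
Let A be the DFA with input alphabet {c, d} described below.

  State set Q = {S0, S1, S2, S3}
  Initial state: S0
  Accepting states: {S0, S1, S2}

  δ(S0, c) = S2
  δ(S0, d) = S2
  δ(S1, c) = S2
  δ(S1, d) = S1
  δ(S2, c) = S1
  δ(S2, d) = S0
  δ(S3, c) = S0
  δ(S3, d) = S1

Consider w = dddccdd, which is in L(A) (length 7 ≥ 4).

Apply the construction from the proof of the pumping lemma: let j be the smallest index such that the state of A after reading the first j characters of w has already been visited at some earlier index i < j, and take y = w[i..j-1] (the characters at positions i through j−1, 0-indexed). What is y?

State sequence: S0 -d-> S2 -d-> S0 -d-> S2 -c-> S1 -c-> S2 -d-> S0 -d-> S2
First repeat at step 2: S0 was already visited.

So i = 0, j = 2, giving x = w[0:0] = ε, y = w[0:2] = dd, z = w[2:7] = dccdd.
Check: |xy| = 2 ≤ 4 and |y| = 2 ≥ 1. Reading y takes A from S0 back to S0, so every xyⁱz is accepted.
Since A has 4 states, any run of length ≥ 4 visits 4+1 states, so by pigeonhole some state repeats within the first 4 steps — that repeat gives the pumpable loop.

dd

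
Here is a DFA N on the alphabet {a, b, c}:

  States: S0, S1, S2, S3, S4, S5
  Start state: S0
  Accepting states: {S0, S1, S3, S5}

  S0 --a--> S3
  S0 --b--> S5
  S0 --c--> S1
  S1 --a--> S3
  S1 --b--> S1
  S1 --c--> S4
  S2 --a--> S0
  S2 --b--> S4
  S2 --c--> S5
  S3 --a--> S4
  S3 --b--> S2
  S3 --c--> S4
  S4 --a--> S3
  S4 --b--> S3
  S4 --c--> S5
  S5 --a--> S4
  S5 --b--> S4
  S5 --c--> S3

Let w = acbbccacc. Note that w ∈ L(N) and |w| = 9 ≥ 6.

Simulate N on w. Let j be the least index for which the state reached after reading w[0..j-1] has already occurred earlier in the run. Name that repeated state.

S3

Run of N on w = a c b b c c a c c:
  step 0: S0  (start)
  step 1: S3  (read a: S0→S3)
  step 2: S4  (read c: S3→S4)
  step 3: S3  (read b: S4→S3)   ← first repeat (S3 seen earlier)
  step 4: S2  (read b: S3→S2)
  step 5: S5  (read c: S2→S5)
  step 6: S3  (read c: S5→S3)
  step 7: S4  (read a: S3→S4)
  step 8: S5  (read c: S4→S5)
  step 9: S3  (read c: S5→S3)

The earliest repeat is at step j = 3: N is in S3, which it already visited at step i = 1.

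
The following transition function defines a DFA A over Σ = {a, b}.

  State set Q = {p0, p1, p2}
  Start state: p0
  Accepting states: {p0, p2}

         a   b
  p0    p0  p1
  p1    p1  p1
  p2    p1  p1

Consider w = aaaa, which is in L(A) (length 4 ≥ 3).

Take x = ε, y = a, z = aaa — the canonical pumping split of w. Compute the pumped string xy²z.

xy^2z = ε·a·a·aaa = aaaaa.
Reading y = a takes A from p0 back to p0, so after x·y·y the machine is still in p0, and z then leads to the accepting state p0. Hence aaaaa ∈ L(A).

aaaaa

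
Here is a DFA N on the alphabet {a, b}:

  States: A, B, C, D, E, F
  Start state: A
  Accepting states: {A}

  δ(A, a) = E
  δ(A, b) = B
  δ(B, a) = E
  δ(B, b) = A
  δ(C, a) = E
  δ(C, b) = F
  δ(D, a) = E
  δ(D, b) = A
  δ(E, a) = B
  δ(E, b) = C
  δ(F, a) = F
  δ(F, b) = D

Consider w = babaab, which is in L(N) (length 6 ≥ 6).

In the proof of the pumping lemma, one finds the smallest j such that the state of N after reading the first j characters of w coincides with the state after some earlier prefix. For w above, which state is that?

Run of N on w = b a b a a b:
  step 0: A  (start)
  step 1: B  (read b: A→B)
  step 2: E  (read a: B→E)
  step 3: C  (read b: E→C)
  step 4: E  (read a: C→E)   ← first repeat (E seen earlier)
  step 5: B  (read a: E→B)
  step 6: A  (read b: B→A)

The earliest repeat is at step j = 4: N is in E, which it already visited at step i = 2.
Since N has 6 states, any run of length ≥ 6 visits 6+1 states, so by pigeonhole some state repeats within the first 6 steps — that repeat gives the pumpable loop.

E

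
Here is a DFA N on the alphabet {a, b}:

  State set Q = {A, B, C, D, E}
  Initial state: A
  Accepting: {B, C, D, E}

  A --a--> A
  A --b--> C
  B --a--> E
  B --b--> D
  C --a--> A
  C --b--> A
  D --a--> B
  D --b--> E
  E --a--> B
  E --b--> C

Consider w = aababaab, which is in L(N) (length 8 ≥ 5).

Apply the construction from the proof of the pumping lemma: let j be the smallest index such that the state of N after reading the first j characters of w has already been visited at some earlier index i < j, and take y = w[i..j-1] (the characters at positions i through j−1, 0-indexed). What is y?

a

Run of N on w = a a b a b a a b:
  step 0: A  (start)
  step 1: A  (read a: A→A)   ← first repeat (A seen earlier)
  step 2: A  (read a: A→A)
  step 3: C  (read b: A→C)
  step 4: A  (read a: C→A)
  step 5: C  (read b: A→C)
  step 6: A  (read a: C→A)
  step 7: A  (read a: A→A)
  step 8: C  (read b: A→C)

So i = 0, j = 1, giving x = w[0:0] = ε, y = w[0:1] = a, z = w[1:8] = ababaab.
Check: |xy| = 1 ≤ 5 and |y| = 1 ≥ 1. Reading y takes N from A back to A, so every xyⁱz is accepted.
With |Q| = 5, pigeonhole forces a state repeat no later than step 5; the substring read between the first and second visits to that state can be pumped.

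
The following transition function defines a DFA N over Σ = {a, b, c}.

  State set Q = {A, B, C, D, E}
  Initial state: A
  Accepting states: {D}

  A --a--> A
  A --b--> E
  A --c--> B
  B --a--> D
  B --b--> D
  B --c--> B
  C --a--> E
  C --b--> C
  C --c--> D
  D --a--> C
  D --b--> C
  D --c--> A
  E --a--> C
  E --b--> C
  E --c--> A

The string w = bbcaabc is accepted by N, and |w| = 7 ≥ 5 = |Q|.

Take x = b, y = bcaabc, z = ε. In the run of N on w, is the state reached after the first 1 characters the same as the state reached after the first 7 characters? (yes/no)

State sequence: A -b-> E -b-> C -c-> D -a-> C -a-> E -b-> C -c-> D

After x (step 1): E. After xy (step 7): D.
They differ (E ≠ D), so y is not a cycle from the state after x; this split is not the one the pumping-lemma construction produces, and pumping y need not keep the string in L(N).

no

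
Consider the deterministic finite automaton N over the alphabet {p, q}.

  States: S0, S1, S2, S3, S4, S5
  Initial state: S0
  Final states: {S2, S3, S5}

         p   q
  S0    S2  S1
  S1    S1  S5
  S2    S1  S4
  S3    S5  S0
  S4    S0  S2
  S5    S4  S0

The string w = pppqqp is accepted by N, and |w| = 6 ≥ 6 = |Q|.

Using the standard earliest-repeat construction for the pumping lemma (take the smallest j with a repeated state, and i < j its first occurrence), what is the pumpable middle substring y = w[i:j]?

p

Run of N on w = p p p q q p:
  step 0: S0  (start)
  step 1: S2  (read p: S0→S2)
  step 2: S1  (read p: S2→S1)
  step 3: S1  (read p: S1→S1)   ← first repeat (S1 seen earlier)
  step 4: S5  (read q: S1→S5)
  step 5: S0  (read q: S5→S0)
  step 6: S2  (read p: S0→S2)

So i = 2, j = 3, giving x = w[0:2] = pp, y = w[2:3] = p, z = w[3:6] = qqp.
Check: |xy| = 3 ≤ 6 and |y| = 1 ≥ 1. Reading y takes N from S1 back to S1, so every xyⁱz is accepted.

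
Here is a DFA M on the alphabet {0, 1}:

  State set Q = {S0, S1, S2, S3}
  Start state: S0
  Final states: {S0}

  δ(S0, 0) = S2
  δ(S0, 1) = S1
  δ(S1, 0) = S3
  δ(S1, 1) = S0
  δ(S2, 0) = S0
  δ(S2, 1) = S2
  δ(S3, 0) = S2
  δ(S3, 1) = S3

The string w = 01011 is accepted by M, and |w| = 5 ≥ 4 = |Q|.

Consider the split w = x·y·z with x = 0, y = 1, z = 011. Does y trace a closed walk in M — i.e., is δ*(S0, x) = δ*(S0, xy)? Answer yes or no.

yes

State sequence: S0 -0-> S2 -1-> S2

After x (step 1): S2. After xy (step 2): S2.
They match, so y = 1 drives M around a cycle from S2 back to itself; pumping y any number of times keeps M in S2 before reading z, and xyⁱz ∈ L(M) for every i ≥ 0.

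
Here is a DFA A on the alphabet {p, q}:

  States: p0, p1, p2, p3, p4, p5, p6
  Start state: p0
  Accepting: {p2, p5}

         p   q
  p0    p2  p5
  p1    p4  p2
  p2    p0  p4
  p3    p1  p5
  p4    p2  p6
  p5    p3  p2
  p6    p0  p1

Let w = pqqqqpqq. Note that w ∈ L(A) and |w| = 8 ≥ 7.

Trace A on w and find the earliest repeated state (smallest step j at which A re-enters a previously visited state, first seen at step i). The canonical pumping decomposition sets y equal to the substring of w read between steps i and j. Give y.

Run of A on w = p q q q q p q q:
  step 0: p0  (start)
  step 1: p2  (read p: p0→p2)
  step 2: p4  (read q: p2→p4)
  step 3: p6  (read q: p4→p6)
  step 4: p1  (read q: p6→p1)
  step 5: p2  (read q: p1→p2)   ← first repeat (p2 seen earlier)
  step 6: p0  (read p: p2→p0)
  step 7: p5  (read q: p0→p5)
  step 8: p2  (read q: p5→p2)

So i = 1, j = 5, giving x = w[0:1] = p, y = w[1:5] = qqqq, z = w[5:8] = pqq.
Check: |xy| = 5 ≤ 7 and |y| = 4 ≥ 1. Reading y takes A from p2 back to p2, so every xyⁱz is accepted.

qqqq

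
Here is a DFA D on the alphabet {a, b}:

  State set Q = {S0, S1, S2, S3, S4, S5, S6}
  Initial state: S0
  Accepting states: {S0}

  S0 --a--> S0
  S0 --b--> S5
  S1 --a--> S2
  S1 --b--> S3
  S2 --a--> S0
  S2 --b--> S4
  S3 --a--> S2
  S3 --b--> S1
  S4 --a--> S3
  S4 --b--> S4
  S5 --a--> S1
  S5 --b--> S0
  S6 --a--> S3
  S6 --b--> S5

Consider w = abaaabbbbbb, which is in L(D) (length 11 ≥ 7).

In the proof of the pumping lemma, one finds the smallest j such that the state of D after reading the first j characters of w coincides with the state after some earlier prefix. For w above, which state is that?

Run of D on w = a b a a a b b b b b b:
  step 0: S0  (start)
  step 1: S0  (read a: S0→S0)   ← first repeat (S0 seen earlier)
  step 2: S5  (read b: S0→S5)
  step 3: S1  (read a: S5→S1)
  step 4: S2  (read a: S1→S2)
  step 5: S0  (read a: S2→S0)
  step 6: S5  (read b: S0→S5)
  step 7: S0  (read b: S5→S0)
  step 8: S5  (read b: S0→S5)
  step 9: S0  (read b: S5→S0)
  step 10: S5  (read b: S0→S5)
  step 11: S0  (read b: S5→S0)

The earliest repeat is at step j = 1: D is in S0, which it already visited at step i = 0.

S0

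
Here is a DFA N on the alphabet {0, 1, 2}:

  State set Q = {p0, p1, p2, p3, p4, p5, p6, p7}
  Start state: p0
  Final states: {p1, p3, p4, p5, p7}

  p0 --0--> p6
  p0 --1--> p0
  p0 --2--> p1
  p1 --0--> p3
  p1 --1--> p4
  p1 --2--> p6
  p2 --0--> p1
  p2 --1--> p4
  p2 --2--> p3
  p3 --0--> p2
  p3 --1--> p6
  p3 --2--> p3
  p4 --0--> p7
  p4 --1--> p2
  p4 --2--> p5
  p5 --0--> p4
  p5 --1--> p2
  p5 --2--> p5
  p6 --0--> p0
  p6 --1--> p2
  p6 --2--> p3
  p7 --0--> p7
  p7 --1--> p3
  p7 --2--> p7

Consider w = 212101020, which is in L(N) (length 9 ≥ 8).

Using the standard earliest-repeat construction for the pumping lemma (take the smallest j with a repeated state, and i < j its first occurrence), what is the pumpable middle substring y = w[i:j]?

Run of N on w = 2 1 2 1 0 1 0 2 0:
  step 0: p0  (start)
  step 1: p1  (read 2: p0→p1)
  step 2: p4  (read 1: p1→p4)
  step 3: p5  (read 2: p4→p5)
  step 4: p2  (read 1: p5→p2)
  step 5: p1  (read 0: p2→p1)   ← first repeat (p1 seen earlier)
  step 6: p4  (read 1: p1→p4)
  step 7: p7  (read 0: p4→p7)
  step 8: p7  (read 2: p7→p7)
  step 9: p7  (read 0: p7→p7)

So i = 1, j = 5, giving x = w[0:1] = 2, y = w[1:5] = 1210, z = w[5:9] = 1020.
Check: |xy| = 5 ≤ 8 and |y| = 4 ≥ 1. Reading y takes N from p1 back to p1, so every xyⁱz is accepted.
With |Q| = 8, pigeonhole forces a state repeat no later than step 8; the substring read between the first and second visits to that state can be pumped.

1210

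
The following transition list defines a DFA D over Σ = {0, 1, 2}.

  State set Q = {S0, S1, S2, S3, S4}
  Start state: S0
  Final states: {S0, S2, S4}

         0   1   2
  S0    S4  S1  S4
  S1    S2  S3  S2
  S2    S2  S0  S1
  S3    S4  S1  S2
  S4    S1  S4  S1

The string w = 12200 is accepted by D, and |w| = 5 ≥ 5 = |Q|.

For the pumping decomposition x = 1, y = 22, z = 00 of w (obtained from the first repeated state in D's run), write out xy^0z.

100

xy⁰z = xz = 1·00 = 100.
Reading y = 22 takes D from S1 back to S1, so after x the machine is still in S1, and z then leads to the accepting state S2. Hence 100 ∈ L(D).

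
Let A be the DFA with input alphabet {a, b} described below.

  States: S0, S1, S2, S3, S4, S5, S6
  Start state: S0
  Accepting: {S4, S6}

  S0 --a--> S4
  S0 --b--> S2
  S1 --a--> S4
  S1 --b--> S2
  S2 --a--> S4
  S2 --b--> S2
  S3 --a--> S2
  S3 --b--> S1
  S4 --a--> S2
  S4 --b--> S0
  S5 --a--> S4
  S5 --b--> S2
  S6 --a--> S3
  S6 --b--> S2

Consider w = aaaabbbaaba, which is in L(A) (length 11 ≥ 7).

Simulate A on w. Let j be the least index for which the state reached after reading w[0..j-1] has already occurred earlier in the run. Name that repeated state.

S4

Run of A on w = a a a a b b b a a b a:
  step 0: S0  (start)
  step 1: S4  (read a: S0→S4)
  step 2: S2  (read a: S4→S2)
  step 3: S4  (read a: S2→S4)   ← first repeat (S4 seen earlier)
  step 4: S2  (read a: S4→S2)
  step 5: S2  (read b: S2→S2)
  step 6: S2  (read b: S2→S2)
  step 7: S2  (read b: S2→S2)
  step 8: S4  (read a: S2→S4)
  step 9: S2  (read a: S4→S2)
  step 10: S2  (read b: S2→S2)
  step 11: S4  (read a: S2→S4)

The earliest repeat is at step j = 3: A is in S4, which it already visited at step i = 1.
Since A has 7 states, any run of length ≥ 7 visits 7+1 states, so by pigeonhole some state repeats within the first 7 steps — that repeat gives the pumpable loop.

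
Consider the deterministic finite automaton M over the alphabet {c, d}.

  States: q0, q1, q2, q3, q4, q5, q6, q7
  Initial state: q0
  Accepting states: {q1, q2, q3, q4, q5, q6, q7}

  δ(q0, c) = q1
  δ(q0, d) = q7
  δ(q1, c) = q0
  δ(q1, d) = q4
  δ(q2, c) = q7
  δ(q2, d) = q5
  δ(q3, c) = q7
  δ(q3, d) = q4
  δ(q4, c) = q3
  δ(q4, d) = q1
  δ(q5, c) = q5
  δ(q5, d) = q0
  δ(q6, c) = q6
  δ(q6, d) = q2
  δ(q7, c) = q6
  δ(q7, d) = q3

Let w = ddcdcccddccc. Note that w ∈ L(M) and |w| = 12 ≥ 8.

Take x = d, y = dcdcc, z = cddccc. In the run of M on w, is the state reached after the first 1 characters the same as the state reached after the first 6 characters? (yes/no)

no

Run of M on the first 6 characters of w = d d c d c c:
  step 0: q0  (start)
  step 1: q7  (read d: q0→q7)
  step 2: q3  (read d: q7→q3)
  step 3: q7  (read c: q3→q7)
  step 4: q3  (read d: q7→q3)
  step 5: q7  (read c: q3→q7)
  step 6: q6  (read c: q7→q6)

After x (step 1): q7. After xy (step 6): q6.
They differ (q7 ≠ q6), so y is not a cycle from the state after x; this split is not the one the pumping-lemma construction produces, and pumping y need not keep the string in L(M).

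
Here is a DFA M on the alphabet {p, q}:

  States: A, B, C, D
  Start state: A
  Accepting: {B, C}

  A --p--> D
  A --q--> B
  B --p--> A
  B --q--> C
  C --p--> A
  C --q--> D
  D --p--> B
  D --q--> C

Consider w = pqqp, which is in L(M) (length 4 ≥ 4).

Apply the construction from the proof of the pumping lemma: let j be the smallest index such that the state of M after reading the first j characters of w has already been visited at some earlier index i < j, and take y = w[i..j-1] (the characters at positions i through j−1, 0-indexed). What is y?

State sequence: A -p-> D -q-> C -q-> D -p-> B
First repeat at step 3: D was already visited.

So i = 1, j = 3, giving x = w[0:1] = p, y = w[1:3] = qq, z = w[3:4] = p.
Check: |xy| = 3 ≤ 4 and |y| = 2 ≥ 1. Reading y takes M from D back to D, so every xyⁱz is accepted.
With |Q| = 4, pigeonhole forces a state repeat no later than step 4; the substring read between the first and second visits to that state can be pumped.

qq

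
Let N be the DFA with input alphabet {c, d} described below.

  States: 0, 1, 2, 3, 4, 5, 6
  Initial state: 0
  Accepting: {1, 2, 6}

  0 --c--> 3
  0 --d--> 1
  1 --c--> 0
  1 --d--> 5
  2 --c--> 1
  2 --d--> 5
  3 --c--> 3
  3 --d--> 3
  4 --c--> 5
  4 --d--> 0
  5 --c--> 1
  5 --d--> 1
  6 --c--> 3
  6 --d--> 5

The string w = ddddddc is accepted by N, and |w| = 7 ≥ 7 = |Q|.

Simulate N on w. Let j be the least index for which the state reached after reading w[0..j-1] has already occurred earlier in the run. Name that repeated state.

State sequence: 0 -d-> 1 -d-> 5 -d-> 1 -d-> 5 -d-> 1 -d-> 5 -c-> 1
First repeat at step 3: 1 was already visited.

The earliest repeat is at step j = 3: N is in 1, which it already visited at step i = 1.
The DFA has 7 states, so the proof of the pumping lemma guarantees a repeated state among the first 7+1 visited; the segment between the two visits is the pumpable y.

1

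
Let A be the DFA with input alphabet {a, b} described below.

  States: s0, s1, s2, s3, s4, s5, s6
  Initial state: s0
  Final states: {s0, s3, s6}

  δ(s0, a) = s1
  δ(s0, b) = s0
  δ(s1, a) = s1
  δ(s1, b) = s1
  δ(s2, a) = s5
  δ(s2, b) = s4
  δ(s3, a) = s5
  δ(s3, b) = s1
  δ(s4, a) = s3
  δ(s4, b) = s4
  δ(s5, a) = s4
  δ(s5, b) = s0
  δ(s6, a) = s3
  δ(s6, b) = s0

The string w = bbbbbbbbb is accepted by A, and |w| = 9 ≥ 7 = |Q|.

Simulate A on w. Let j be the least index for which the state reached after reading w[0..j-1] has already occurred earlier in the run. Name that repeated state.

s0

Run of A on w = b b b b b b b b b:
  step 0: s0  (start)
  step 1: s0  (read b: s0→s0)   ← first repeat (s0 seen earlier)
  step 2: s0  (read b: s0→s0)
  step 3: s0  (read b: s0→s0)
  step 4: s0  (read b: s0→s0)
  step 5: s0  (read b: s0→s0)
  step 6: s0  (read b: s0→s0)
  step 7: s0  (read b: s0→s0)
  step 8: s0  (read b: s0→s0)
  step 9: s0  (read b: s0→s0)

The earliest repeat is at step j = 1: A is in s0, which it already visited at step i = 0.
Pumping length from the standard proof: p = 7 (the number of states). The repeated state found above gives |xy| = j ≤ 7 and |y| = j − i ≥ 1.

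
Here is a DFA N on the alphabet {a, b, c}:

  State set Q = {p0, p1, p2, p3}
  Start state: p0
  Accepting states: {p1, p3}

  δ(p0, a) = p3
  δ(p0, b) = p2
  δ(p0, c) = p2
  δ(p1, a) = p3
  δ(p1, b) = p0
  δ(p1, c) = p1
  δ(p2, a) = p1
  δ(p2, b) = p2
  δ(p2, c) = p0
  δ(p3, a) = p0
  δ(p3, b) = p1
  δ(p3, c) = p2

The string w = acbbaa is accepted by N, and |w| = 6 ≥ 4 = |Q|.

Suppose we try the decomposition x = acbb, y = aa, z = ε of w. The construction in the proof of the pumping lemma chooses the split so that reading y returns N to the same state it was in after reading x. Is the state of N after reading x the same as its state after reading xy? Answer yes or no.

no

Run of N on the first 6 characters of w = a c b b a a:
  step 0: p0  (start)
  step 1: p3  (read a: p0→p3)
  step 2: p2  (read c: p3→p2)
  step 3: p2  (read b: p2→p2)
  step 4: p2  (read b: p2→p2)
  step 5: p1  (read a: p2→p1)
  step 6: p3  (read a: p1→p3)

After x (step 4): p2. After xy (step 6): p3.
They differ (p2 ≠ p3), so y is not a cycle from the state after x; this split is not the one the pumping-lemma construction produces, and pumping y need not keep the string in L(N).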